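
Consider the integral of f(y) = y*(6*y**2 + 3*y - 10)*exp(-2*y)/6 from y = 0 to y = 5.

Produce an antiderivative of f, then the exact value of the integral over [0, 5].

f has the shape u'v + uv' for u = -y**3/2 - y**2 - y/6 - 1/12 and v = exp(-2*y) — it is the derivative of the product u*v.
F(y) = (-6*y**3 - 12*y**2 - 2*y - 1)*exp(-2*y)/12 is an antiderivative of f.
Check: d/dy[(-6*y**3 - 12*y**2 - 2*y - 1)*exp(-2*y)/12] = (6*y**3 + 3*y**2 - 10*y)*exp(-2*y)/6, which equals f(y).
F(5) = -1061*exp(-10)/12; F(0) = -1/12.
Integral = F(5) - F(0) = 1/12 - 1061*exp(-10)/12.

Antiderivative: F(y) = (-6*y**3 - 12*y**2 - 2*y - 1)*exp(-2*y)/12; value = 1/12 - 1061*exp(-10)/12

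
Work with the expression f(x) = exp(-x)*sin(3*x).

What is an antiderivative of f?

An antiderivative is F(x) = (-sin(3*x) - 3*cos(3*x))*exp(-x)/10.

Any candidate F(x) must reproduce f(x) exactly when differentiated.
Check: d/dx[(-sin(3*x) - 3*cos(3*x))*exp(-x)/10] = exp(-x)*sin(3*x) = f(x).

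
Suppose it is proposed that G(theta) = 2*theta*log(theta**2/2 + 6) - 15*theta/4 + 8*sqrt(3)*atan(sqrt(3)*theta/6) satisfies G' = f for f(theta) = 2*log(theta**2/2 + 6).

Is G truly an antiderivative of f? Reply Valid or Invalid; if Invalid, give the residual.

Invalid: d/dtheta[G] - f = 1/4, which is not 0.

d/dtheta[G] = 2*log(theta**2/2 + 6) + 1/4
d/dtheta[G] - f(theta) = 1/4 != 0.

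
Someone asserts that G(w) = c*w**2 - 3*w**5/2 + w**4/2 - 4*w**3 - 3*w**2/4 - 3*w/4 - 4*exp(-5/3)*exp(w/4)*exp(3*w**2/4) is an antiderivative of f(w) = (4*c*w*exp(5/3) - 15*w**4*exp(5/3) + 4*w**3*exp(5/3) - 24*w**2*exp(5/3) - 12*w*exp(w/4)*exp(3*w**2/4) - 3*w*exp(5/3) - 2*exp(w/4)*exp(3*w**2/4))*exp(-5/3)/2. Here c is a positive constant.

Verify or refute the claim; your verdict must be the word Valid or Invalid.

Invalid: d/dw[G] - f = -3/4, which is not 0.

d/dw[G] = (8*c*w*exp(5/3) - 30*w**4*exp(5/3) + 8*w**3*exp(5/3) - 48*w**2*exp(5/3) - 24*w*exp(w/4)*exp(3*w**2/4) - 6*w*exp(5/3) - 4*exp(w/4)*exp(3*w**2/4) - 3*exp(5/3))*exp(-5/3)/4
d/dw[G] - f(w) = -3/4 != 0.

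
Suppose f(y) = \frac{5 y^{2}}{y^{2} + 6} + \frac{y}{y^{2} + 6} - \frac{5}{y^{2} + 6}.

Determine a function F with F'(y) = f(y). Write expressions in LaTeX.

Integrate term by term and add the pieces.
Check: d/dy[5 y + \frac{\log{\left(y^{2} + 6 \right)}}{2} - \frac{35 \sqrt{6} \operatorname{atan}{\left(\frac{\sqrt{6} y}{6} \right)}}{6}] = \frac{5 y^{2} + y - 5}{y^{2} + 6}, which equals f(y).

An antiderivative is F(y) = 5 y + \frac{\log{\left(y^{2} + 6 \right)}}{2} - \frac{35 \sqrt{6} \operatorname{atan}{\left(\frac{\sqrt{6} y}{6} \right)}}{6}.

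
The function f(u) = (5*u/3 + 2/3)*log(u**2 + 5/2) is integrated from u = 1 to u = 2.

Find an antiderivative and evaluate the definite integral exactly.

Antiderivative: F(u) = -5*u**2/6 - 4*u/3 + (5*u**2/6 + 2*u/3)*log(u**2 + 5/2) + 25*log(u**2 + 5/2)/12 + 2*sqrt(10)*atan(sqrt(10)*u/5)/3; value = -43*log(7/2)/12 - 23/6 - 2*sqrt(10)*atan(sqrt(10)/5)/3 + 2*sqrt(10)*atan(2*sqrt(10)/5)/3 + 27*log(13/2)/4

A first test for any F(u): its u-derivative must equal f(u) identically.
F(u) = -5*u**2/6 - 4*u/3 + (5*u**2/6 + 2*u/3)*log(u**2 + 5/2) + 25*log(u**2 + 5/2)/12 + 2*sqrt(10)*atan(sqrt(10)*u/5)/3 is an antiderivative of f.
Check: d/du[-5*u**2/6 - 4*u/3 + (5*u**2/6 + 2*u/3)*log(u**2 + 5/2) + 25*log(u**2 + 5/2)/12 + 2*sqrt(10)*atan(sqrt(10)*u/5)/3] = 5*u*log(u**2 + 5/2)/3 + 2*log(u**2 + 5/2)/3, which equals f(u).
F(2) = -6 + 2*sqrt(10)*atan(2*sqrt(10)/5)/3 + 27*log(13/2)/4; F(1) = -13/6 + 2*sqrt(10)*atan(sqrt(10)/5)/3 + 43*log(7/2)/12.
Integral = F(2) - F(1) = -43*log(7/2)/12 - 23/6 - 2*sqrt(10)*atan(sqrt(10)/5)/3 + 2*sqrt(10)*atan(2*sqrt(10)/5)/3 + 27*log(13/2)/4.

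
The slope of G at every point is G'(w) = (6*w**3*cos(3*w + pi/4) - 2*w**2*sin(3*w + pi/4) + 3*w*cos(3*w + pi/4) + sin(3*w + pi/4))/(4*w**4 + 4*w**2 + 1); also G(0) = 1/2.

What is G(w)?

G(w) = (2*w**2 + 2*w*sin(3*w + pi/4) + 1)/(2*(2*w**2 + 1))

Since d/dw undoes antidifferentiation here, G(w) must give back the stated G'(w).
A general antiderivative is 3*w*sin(3*w + pi/4)/(2*(3*w**2 + 3/2)) + C.
The condition gives C = 1/2 - (0) = 1/2.
So G(w) = (2*w**2 + 2*w*sin(3*w + pi/4) + 1)/(2*(2*w**2 + 1)).
Check: d/dw[(2*w**2 + 2*w*sin(3*w + pi/4) + 1)/(2*(2*w**2 + 1))] = (6*w**3*cos(3*w + pi/4) - 2*w**2*sin(3*w + pi/4) + 3*w*cos(3*w + pi/4) + sin(3*w + pi/4))/(4*w**4 + 4*w**2 + 1) = G'(w).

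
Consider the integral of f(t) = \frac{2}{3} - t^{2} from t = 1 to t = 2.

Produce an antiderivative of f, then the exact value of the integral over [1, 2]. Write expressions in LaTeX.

Recover f(t) by differentiating a candidate F(t); any mismatch rules it out.
F(t) = \frac{t \left(2 - t^{2}\right)}{3} is an antiderivative of f.
Check: d/dt[\frac{t \left(2 - t^{2}\right)}{3}] = \frac{2}{3} - t^{2} = f(t).
F(2) = - \frac{4}{3}; F(1) = \frac{1}{3}.
Integral = F(2) - F(1) = - \frac{5}{3}.

Antiderivative: F(t) = \frac{t \left(2 - t^{2}\right)}{3}; value = - \frac{5}{3}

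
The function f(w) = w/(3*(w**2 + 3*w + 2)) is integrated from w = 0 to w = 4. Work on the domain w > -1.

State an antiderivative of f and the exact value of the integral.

Antiderivative: F(w) = -log(w + 1)/3 + 2*log(w + 2)/3; value = -log(5)/3 - 2*log(2)/3 + 2*log(6)/3

The denominator factors as 3*(w + 1)*(w + 2); partial fractions split f into directly integrable pieces: 2/(3*(w + 2)) - 1/(3*(w + 1)).
F(w) = -log(w + 1)/3 + 2*log(w + 2)/3 is an antiderivative of f.
Check: d/dw[-log(w + 1)/3 + 2*log(w + 2)/3] = w/(3*w**2 + 9*w + 6), which equals f(w).
F(4) = -log(5)/3 + 2*log(6)/3; F(0) = 2*log(2)/3.
Integral = F(4) - F(0) = -log(5)/3 - 2*log(2)/3 + 2*log(6)/3.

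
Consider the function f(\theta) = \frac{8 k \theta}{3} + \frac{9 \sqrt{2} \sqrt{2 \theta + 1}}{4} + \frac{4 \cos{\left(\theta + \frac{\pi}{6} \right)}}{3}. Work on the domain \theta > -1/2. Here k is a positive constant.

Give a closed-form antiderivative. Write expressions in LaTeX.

An antiderivative is F(\theta) = \frac{16 k \theta^{2} + 18 \sqrt{2} \theta \sqrt{2 \theta + 1} + 9 \sqrt{2} \sqrt{2 \theta + 1} + 16 \sin{\left(\theta + \frac{\pi}{6} \right)}}{12}.

Integrate term by term and add the pieces.
Check: d/d\theta[\frac{16 k \theta^{2} + 18 \sqrt{2} \theta \sqrt{2 \theta + 1} + 9 \sqrt{2} \sqrt{2 \theta + 1} + 16 \sin{\left(\theta + \frac{\pi}{6} \right)}}{12}] = \frac{32 k \theta \sqrt{2 \theta + 1} + 54 \sqrt{2} \theta + 16 \sqrt{2 \theta + 1} \cos{\left(\theta + \frac{\pi}{6} \right)} + 27 \sqrt{2}}{12 \sqrt{2 \theta + 1}}, which equals f(\theta).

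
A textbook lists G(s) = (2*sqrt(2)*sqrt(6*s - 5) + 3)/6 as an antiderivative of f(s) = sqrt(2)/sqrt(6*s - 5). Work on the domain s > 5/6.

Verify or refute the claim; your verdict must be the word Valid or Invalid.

d/ds[G] = sqrt(2)/sqrt(6*s - 5)
This equals f(s) exactly, so the claim holds.

Valid - differentiating G returns exactly f.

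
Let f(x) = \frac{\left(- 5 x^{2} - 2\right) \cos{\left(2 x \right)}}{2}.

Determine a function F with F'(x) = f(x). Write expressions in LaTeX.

Differentiate the proposed F(x) back; it has to land on f(x) exactly.
Check: d/dx[- \frac{5 x^{2} \sin{\left(2 x \right)}}{4} - \frac{5 x \cos{\left(2 x \right)}}{4} + \frac{\sin{\left(2 x \right)}}{8}] = - \frac{5 x^{2} \cos{\left(2 x \right)}}{2} - \cos{\left(2 x \right)}, which equals f(x).

An antiderivative is F(x) = - \frac{5 x^{2} \sin{\left(2 x \right)}}{4} - \frac{5 x \cos{\left(2 x \right)}}{4} + \frac{\sin{\left(2 x \right)}}{8}.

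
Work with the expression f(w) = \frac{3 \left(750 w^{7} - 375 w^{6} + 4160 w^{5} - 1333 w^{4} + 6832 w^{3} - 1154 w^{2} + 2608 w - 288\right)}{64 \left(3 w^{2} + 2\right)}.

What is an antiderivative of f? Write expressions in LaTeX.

An antiderivative is F(w) = \frac{125 w^{6}}{64} - \frac{75 w^{5}}{64} + \frac{915 w^{4}}{64} - \frac{361 w^{3}}{64} + \frac{549 w^{2}}{16} - \frac{27 w}{4} - \frac{5 \log{\left(\frac{3 w^{2}}{2} + 1 \right)}}{2}.

A candidate is checked by its d/dw: the result must match f(w).
Check: d/dw[\frac{125 w^{6}}{64} - \frac{75 w^{5}}{64} + \frac{915 w^{4}}{64} - \frac{361 w^{3}}{64} + \frac{549 w^{2}}{16} - \frac{27 w}{4} - \frac{5 \log{\left(\frac{3 w^{2}}{2} + 1 \right)}}{2}] = \frac{2250 w^{7} - 1125 w^{6} + 12480 w^{5} - 3999 w^{4} + 20496 w^{3} - 3462 w^{2} + 7824 w - 864}{192 w^{2} + 128}, which equals f(w).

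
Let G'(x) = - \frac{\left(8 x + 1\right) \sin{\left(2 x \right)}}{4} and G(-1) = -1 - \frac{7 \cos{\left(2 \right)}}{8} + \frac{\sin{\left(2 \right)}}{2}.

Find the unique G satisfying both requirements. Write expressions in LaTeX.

G(x) = \frac{8 x \cos{\left(2 x \right)} - 4 \sin{\left(2 x \right)} + \cos{\left(2 x \right)} - 8}{8}

Differentiate the proposed G(x) back; it has to land on the given G'(x).
A general antiderivative is x \cos{\left(2 x \right)} - \frac{\sin{\left(2 x \right)}}{2} + \frac{\cos{\left(2 x \right)}}{8} + C.
The condition gives C = -1 - \frac{7 \cos{\left(2 \right)}}{8} + \frac{\sin{\left(2 \right)}}{2} - (- \frac{7 \cos{\left(2 \right)}}{8} + \frac{\sin{\left(2 \right)}}{2}) = -1.
So G(x) = \frac{8 x \cos{\left(2 x \right)} - 4 \sin{\left(2 x \right)} + \cos{\left(2 x \right)} - 8}{8}.
Check: d/dx[\frac{8 x \cos{\left(2 x \right)} - 4 \sin{\left(2 x \right)} + \cos{\left(2 x \right)} - 8}{8}] = - 2 x \sin{\left(2 x \right)} - \frac{\sin{\left(2 x \right)}}{4}, which equals G'(x).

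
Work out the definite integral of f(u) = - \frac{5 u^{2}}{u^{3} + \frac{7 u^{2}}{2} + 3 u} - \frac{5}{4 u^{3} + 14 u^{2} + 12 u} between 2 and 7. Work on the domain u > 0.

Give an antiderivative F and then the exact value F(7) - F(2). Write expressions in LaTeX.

Antiderivative: F(u) = \frac{5 \left(- \log{\left(u \right)} + 40 \log{\left(u + \frac{3}{2} \right)} - 51 \log{\left(u + 2 \right)}\right)}{12}; value = - \frac{85 \log{\left(9 \right)}}{4} - \frac{50 \log{\left(\frac{7}{2} \right)}}{3} - \frac{5 \log{\left(7 \right)}}{12} + \frac{5 \log{\left(2 \right)}}{12} + \frac{85 \log{\left(4 \right)}}{4} + \frac{50 \log{\left(\frac{17}{2} \right)}}{3}

The denominator factors as 2 u \left(u + 2\right) \left(2 u + 3\right); partial fractions split f into directly integrable pieces: \frac{100}{3 \left(2 u + 3\right)} - \frac{85}{4 \left(u + 2\right)} - \frac{5}{12 u}.
F(u) = \frac{5 \left(- \log{\left(u \right)} + 40 \log{\left(u + \frac{3}{2} \right)} - 51 \log{\left(u + 2 \right)}\right)}{12} is an antiderivative of f.
Check: d/du[\frac{5 \left(- \log{\left(u \right)} + 40 \log{\left(u + \frac{3}{2} \right)} - 51 \log{\left(u + 2 \right)}\right)}{12}] = \frac{- 20 u^{2} - 5}{4 u^{3} + 14 u^{2} + 12 u}, which equals f(u).
F(7) = - \frac{85 \log{\left(9 \right)}}{4} - \frac{5 \log{\left(7 \right)}}{12} + \frac{50 \log{\left(\frac{17}{2} \right)}}{3}; F(2) = - \frac{85 \log{\left(4 \right)}}{4} - \frac{5 \log{\left(2 \right)}}{12} + \frac{50 \log{\left(\frac{7}{2} \right)}}{3}.
Integral = F(7) - F(2) = - \frac{85 \log{\left(9 \right)}}{4} - \frac{50 \log{\left(\frac{7}{2} \right)}}{3} - \frac{5 \log{\left(7 \right)}}{12} + \frac{5 \log{\left(2 \right)}}{12} + \frac{85 \log{\left(4 \right)}}{4} + \frac{50 \log{\left(\frac{17}{2} \right)}}{3}.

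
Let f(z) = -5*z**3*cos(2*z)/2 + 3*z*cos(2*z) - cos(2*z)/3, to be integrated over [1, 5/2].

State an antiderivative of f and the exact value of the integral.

Antiderivative: F(z) = -5*z**3*sin(2*z)/4 - 15*z**2*cos(2*z)/8 + 27*z*sin(2*z)/8 - sin(2*z)/6 + 27*cos(2*z)/16; value = -321*cos(5)/32 - 47*sin(2)/24 + 3*cos(2)/16 - 1081*sin(5)/96

Integrate term by term and add the pieces.
F(z) = -5*z**3*sin(2*z)/4 - 15*z**2*cos(2*z)/8 + 27*z*sin(2*z)/8 - sin(2*z)/6 + 27*cos(2*z)/16 is an antiderivative of f.
Check: d/dz[-5*z**3*sin(2*z)/4 - 15*z**2*cos(2*z)/8 + 27*z*sin(2*z)/8 - sin(2*z)/6 + 27*cos(2*z)/16] = -5*z**3*cos(2*z)/2 + 3*z*cos(2*z) - cos(2*z)/3 = f(z).
F(5/2) = -321*cos(5)/32 - 1081*sin(5)/96; F(1) = -3*cos(2)/16 + 47*sin(2)/24.
Integral = F(5/2) - F(1) = -321*cos(5)/32 - 47*sin(2)/24 + 3*cos(2)/16 - 1081*sin(5)/96.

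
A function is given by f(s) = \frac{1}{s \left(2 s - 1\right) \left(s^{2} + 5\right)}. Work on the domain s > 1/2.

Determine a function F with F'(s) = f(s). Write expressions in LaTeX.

An antiderivative is F(s) = - \frac{\log{\left(s \right)}}{5} + \frac{4 \log{\left(s - \frac{1}{2} \right)}}{21} + \frac{\log{\left(s^{2} + 5 \right)}}{210} - \frac{2 \sqrt{5} \operatorname{atan}{\left(\frac{\sqrt{5} s}{5} \right)}}{105}.

Factor the denominator (s \left(2 s - 1\right) \left(s^{2} + 5\right)) and decompose: f = \frac{s - 10}{105 \left(s^{2} + 5\right)} + \frac{8}{21 \left(2 s - 1\right)} - \frac{1}{5 s}; each piece integrates to a log, atan, or power term.
Check: d/ds[- \frac{\log{\left(s \right)}}{5} + \frac{4 \log{\left(s - \frac{1}{2} \right)}}{21} + \frac{\log{\left(s^{2} + 5 \right)}}{210} - \frac{2 \sqrt{5} \operatorname{atan}{\left(\frac{\sqrt{5} s}{5} \right)}}{105}] = \frac{1}{2 s^{4} - s^{3} + 10 s^{2} - 5 s}, which equals f(s).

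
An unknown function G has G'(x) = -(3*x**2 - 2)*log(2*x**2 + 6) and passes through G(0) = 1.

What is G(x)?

G(x) = -x**3*log(x**2 + 3) - x**3*log(2) + 2*x**3/3 + 2*x*log(x**2 + 3) - 10*x + 2*x*log(2) + 10*sqrt(3)*atan(sqrt(3)*x/3) + 1

Any candidate G(x) must reproduce the stated G'(x) exactly.
A general antiderivative is 2*x**3/3 - 10*x + (-x**3 + 2*x)*log(2*x**2 + 6) + 10*sqrt(3)*atan(sqrt(3)*x/3) + C.
The condition gives C = 1 - (0) = 1.
So G(x) = -x**3*log(x**2 + 3) - x**3*log(2) + 2*x**3/3 + 2*x*log(x**2 + 3) - 10*x + 2*x*log(2) + 10*sqrt(3)*atan(sqrt(3)*x/3) + 1.
Check: d/dx[-x**3*log(x**2 + 3) - x**3*log(2) + 2*x**3/3 + 2*x*log(x**2 + 3) - 10*x + 2*x*log(2) + 10*sqrt(3)*atan(sqrt(3)*x/3) + 1] = -3*x**2*log(x**2 + 3) - 3*x**2*log(2) + 2*log(x**2 + 3) + 2*log(2), which equals G'(x).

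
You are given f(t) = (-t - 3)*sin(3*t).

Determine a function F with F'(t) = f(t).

Any candidate F(t) must reproduce f(t) exactly when differentiated.
Check: d/dt[t*cos(3*t)/3 - sin(3*t)/9 + cos(3*t)] = -t*sin(3*t) - 3*sin(3*t), which equals f(t).

An antiderivative is F(t) = t*cos(3*t)/3 - sin(3*t)/9 + cos(3*t).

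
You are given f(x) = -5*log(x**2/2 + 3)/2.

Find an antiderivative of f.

An antiderivative is F(x) = -5*x*log(x**2/2 + 3)/2 + 5*x - 5*sqrt(6)*atan(sqrt(6)*x/6).

Differentiate the proposed F(x) back; it has to land on f(x) exactly.
Check: d/dx[-5*x*log(x**2/2 + 3)/2 + 5*x - 5*sqrt(6)*atan(sqrt(6)*x/6)] = -5*log(x**2/2 + 3)/2 = f(x).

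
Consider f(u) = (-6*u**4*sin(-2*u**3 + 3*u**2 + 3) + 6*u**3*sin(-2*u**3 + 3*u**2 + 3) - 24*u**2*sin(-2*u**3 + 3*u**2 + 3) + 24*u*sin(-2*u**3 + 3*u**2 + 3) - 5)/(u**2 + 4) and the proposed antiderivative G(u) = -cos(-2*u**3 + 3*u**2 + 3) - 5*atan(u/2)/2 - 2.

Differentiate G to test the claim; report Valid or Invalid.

Valid - the claim checks out under differentiation.

d/du[G] = (-6*u**4*sin(-2*u**3 + 3*u**2 + 3) + 6*u**3*sin(-2*u**3 + 3*u**2 + 3) - 24*u**2*sin(-2*u**3 + 3*u**2 + 3) + 24*u*sin(-2*u**3 + 3*u**2 + 3) - 5)/(u**2 + 4)
This equals f(u) exactly, so the claim holds.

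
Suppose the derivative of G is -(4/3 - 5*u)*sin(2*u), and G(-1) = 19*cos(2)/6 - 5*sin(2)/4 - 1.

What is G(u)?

A first test for any G(u): its u-derivative must equal the given G'(u).
A general antiderivative is -5*u*cos(2*u)/2 + 5*sin(2*u)/4 + 2*cos(2*u)/3 + C.
The condition gives C = 19*cos(2)/6 - 5*sin(2)/4 - 1 - (19*cos(2)/6 - 5*sin(2)/4) = -1.
So G(u) = (-30*u*cos(2*u) + 15*sin(2*u) + 8*cos(2*u) - 12)/12.
Check: d/du[(-30*u*cos(2*u) + 15*sin(2*u) + 8*cos(2*u) - 12)/12] = 5*u*sin(2*u) - 4*sin(2*u)/3, which equals G'(u).

G(u) = (-30*u*cos(2*u) + 15*sin(2*u) + 8*cos(2*u) - 12)/12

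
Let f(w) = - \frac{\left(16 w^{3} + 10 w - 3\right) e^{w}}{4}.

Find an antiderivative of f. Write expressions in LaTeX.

Recognize the product-rule pattern: f = u'v + uv' with u = - 4 w^{3} + 12 w^{2} - \frac{53 w}{2} + \frac{109}{4}, v = e^{w}, so integration by parts undoes it.
Check: d/dw[- 4 w^{3} e^{w} + 12 w^{2} e^{w} - \frac{53 w e^{w}}{2} + \frac{109 e^{w}}{4}] = - 4 w^{3} e^{w} - \frac{5 w e^{w}}{2} + \frac{3 e^{w}}{4}, which equals f(w).

An antiderivative is F(w) = - 4 w^{3} e^{w} + 12 w^{2} e^{w} - \frac{53 w e^{w}}{2} + \frac{109 e^{w}}{4}.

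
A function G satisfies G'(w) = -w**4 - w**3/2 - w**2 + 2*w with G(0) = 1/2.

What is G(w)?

Integrate term by term and add the pieces.
A general antiderivative is -w**5/5 - w**4/8 - w**3/3 + w**2 + C.
The condition gives C = 1/2 - (0) = 1/2.
So G(w) = -(24*w**5 + 15*w**4 + 40*w**3 - 120*w**2 - 60)/120.
Check: d/dw[-(24*w**5 + 15*w**4 + 40*w**3 - 120*w**2 - 60)/120] = -w**4 - w**3/2 - w**2 + 2*w = G'(w).

G(w) = -(24*w**5 + 15*w**4 + 40*w**3 - 120*w**2 - 60)/120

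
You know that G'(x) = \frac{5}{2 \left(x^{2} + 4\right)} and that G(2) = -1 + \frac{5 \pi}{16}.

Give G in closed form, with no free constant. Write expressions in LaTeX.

G(x) = \frac{5 \operatorname{atan}{\left(\frac{x}{2} \right)} - 4}{4}

A first test for any G(x): its x-derivative must equal the given G'(x).
A general antiderivative is \frac{5 \operatorname{atan}{\left(\frac{x}{2} \right)}}{4} + C.
The condition gives C = -1 + \frac{5 \pi}{16} - (\frac{5 \pi}{16}) = -1.
So G(x) = \frac{5 \operatorname{atan}{\left(\frac{x}{2} \right)} - 4}{4}.
Check: d/dx[\frac{5 \operatorname{atan}{\left(\frac{x}{2} \right)} - 4}{4}] = \frac{5}{2 x^{2} + 8}, which equals G'(x).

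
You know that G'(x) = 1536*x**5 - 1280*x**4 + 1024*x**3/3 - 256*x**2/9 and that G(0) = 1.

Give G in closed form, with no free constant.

G'(x) matches the chain-rule pattern g'(h)*h' with inner function h(x) = -4*x**2 + 4*x/3; substituting u = h(x) collapses the integral.
A general antiderivative is -4*(-4*x**2 + 4*x/3)**3 + C.
The condition gives C = 1 - (0) = 1.
So G(x) = 256*x**6 - 256*x**5 + 256*x**4/3 - 256*x**3/27 + 1.
Check: d/dx[256*x**6 - 256*x**5 + 256*x**4/3 - 256*x**3/27 + 1] = 1536*x**5 - 1280*x**4 + 1024*x**3/3 - 256*x**2/9 = G'(x).

G(x) = 256*x**6 - 256*x**5 + 256*x**4/3 - 256*x**3/27 + 1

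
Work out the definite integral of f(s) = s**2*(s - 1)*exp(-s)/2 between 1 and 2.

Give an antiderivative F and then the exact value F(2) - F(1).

f has the shape u'v + uv' for u = -s**3/2 - s**2 - 2*s - 2 and v = exp(-s) — it is the derivative of the product u*v.
F(s) = (-s**3 - 2*s**2 - 4*s - 4)*exp(-s)/2 is an antiderivative of f.
Check: d/ds[(-s**3 - 2*s**2 - 4*s - 4)*exp(-s)/2] = (s**3 - s**2)*exp(-s)/2, which equals f(s).
F(2) = -14*exp(-2); F(1) = -11*exp(-1)/2.
Integral = F(2) - F(1) = -14*exp(-2) + 11*exp(-1)/2.

Antiderivative: F(s) = (-s**3 - 2*s**2 - 4*s - 4)*exp(-s)/2; value = -14*exp(-2) + 11*exp(-1)/2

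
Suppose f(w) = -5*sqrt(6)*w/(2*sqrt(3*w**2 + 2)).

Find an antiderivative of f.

An antiderivative is F(w) = -5*sqrt(2*w**2 + 4/3)/2.

The substitution u = 2*w**2 + 4/3 works: f is exactly (dF/du)*(du/dw) for that inner function.
Check: d/dw[-5*sqrt(2*w**2 + 4/3)/2] = -5*sqrt(6)*w/(2*sqrt(3*w**2 + 2)) = f(w).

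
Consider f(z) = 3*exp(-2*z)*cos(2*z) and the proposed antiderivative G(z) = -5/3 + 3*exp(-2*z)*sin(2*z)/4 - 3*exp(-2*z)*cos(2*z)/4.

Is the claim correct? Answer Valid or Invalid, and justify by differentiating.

Valid: G'(z) = f(z).

d/dz[G] = 3*exp(-2*z)*cos(2*z)
This equals f(z) exactly, so the claim holds.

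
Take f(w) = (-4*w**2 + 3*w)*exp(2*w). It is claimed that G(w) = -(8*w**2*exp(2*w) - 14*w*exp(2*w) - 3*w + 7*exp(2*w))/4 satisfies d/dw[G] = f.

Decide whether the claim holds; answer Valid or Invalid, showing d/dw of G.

d/dw[G] = -4*w**2*exp(2*w) + 3*w*exp(2*w) + 3/4
d/dw[G] - f(w) = 3/4 != 0.

Invalid: d/dw[G] - f = 3/4, which is not 0.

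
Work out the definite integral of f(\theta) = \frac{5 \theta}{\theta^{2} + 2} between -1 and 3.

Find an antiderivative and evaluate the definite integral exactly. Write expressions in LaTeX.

Antiderivative: F(\theta) = \frac{5 \log{\left(\frac{\theta^{2}}{2} + 1 \right)}}{2}; value = - \frac{5 \log{\left(\frac{9}{2} \right)}}{2} + \frac{5 \log{\left(\frac{33}{2} \right)}}{2}

f matches the chain-rule pattern g'(h)*h' with inner function h(\theta) = \frac{3 \theta^{2}}{2} + 3; substituting u = h(\theta) collapses the integral.
F(\theta) = \frac{5 \log{\left(\frac{\theta^{2}}{2} + 1 \right)}}{2} is an antiderivative of f.
Check: d/d\theta[\frac{5 \log{\left(\frac{\theta^{2}}{2} + 1 \right)}}{2}] = \frac{5 \theta}{\theta^{2} + 2} = f(\theta).
F(3) = \frac{5 \log{\left(\frac{11}{2} \right)}}{2}; F(-1) = \frac{5 \log{\left(\frac{3}{2} \right)}}{2}.
Integral = F(3) - F(-1) = - \frac{5 \log{\left(\frac{9}{2} \right)}}{2} + \frac{5 \log{\left(\frac{33}{2} \right)}}{2}.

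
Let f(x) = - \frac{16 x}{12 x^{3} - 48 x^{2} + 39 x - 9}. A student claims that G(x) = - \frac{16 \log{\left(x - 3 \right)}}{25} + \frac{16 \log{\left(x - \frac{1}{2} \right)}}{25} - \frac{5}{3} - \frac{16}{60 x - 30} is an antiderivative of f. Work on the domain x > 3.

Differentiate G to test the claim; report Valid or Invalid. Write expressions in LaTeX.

d/dx[G] = - \frac{16 x}{12 x^{3} - 48 x^{2} + 39 x - 9}
This equals f(x) exactly, so the claim holds.

Valid. The derivative of G reproduces f.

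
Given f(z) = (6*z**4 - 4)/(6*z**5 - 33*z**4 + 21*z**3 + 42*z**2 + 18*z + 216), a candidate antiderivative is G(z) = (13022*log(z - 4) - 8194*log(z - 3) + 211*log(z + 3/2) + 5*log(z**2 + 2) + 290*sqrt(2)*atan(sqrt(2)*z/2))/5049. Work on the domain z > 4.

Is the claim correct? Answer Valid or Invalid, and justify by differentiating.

Valid - the claim checks out under differentiation.

d/dz[G] = (6*z**4 - 4)/(6*z**5 - 33*z**4 + 21*z**3 + 42*z**2 + 18*z + 216)
This equals f(z) exactly, so the claim holds.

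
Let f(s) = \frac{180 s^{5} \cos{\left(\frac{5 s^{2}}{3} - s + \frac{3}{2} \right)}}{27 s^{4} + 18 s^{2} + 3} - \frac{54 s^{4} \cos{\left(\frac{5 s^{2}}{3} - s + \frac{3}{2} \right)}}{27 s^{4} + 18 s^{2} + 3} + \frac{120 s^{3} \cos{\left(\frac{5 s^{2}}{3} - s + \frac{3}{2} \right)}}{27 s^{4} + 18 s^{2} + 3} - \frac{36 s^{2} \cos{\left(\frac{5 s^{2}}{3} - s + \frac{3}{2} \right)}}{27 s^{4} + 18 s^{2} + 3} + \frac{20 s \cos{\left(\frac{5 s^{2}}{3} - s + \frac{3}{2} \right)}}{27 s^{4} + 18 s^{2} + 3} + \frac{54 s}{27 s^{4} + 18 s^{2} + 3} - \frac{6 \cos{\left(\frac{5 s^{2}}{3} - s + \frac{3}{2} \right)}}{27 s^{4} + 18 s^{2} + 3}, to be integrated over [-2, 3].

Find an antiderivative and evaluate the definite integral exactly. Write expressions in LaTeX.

The integrand splits into summands that can be handled one at a time.
F(s) = 2 \sin{\left(\frac{5 s^{2}}{3} - s + \frac{3}{2} \right)} - \frac{1}{s^{2} + \frac{1}{3}} is an antiderivative of f.
Check: d/ds[2 \sin{\left(\frac{5 s^{2}}{3} - s + \frac{3}{2} \right)} - \frac{1}{s^{2} + \frac{1}{3}}] = \frac{180 s^{5} \cos{\left(\frac{5 s^{2}}{3} - s + \frac{3}{2} \right)} - 54 s^{4} \cos{\left(\frac{5 s^{2}}{3} - s + \frac{3}{2} \right)} + 120 s^{3} \cos{\left(\frac{5 s^{2}}{3} - s + \frac{3}{2} \right)} - 36 s^{2} \cos{\left(\frac{5 s^{2}}{3} - s + \frac{3}{2} \right)} + 20 s \cos{\left(\frac{5 s^{2}}{3} - s + \frac{3}{2} \right)} + 54 s - 6 \cos{\left(\frac{5 s^{2}}{3} - s + \frac{3}{2} \right)}}{27 s^{4} + 18 s^{2} + 3}, which equals f(s).
F(3) = - \frac{3}{28} + 2 \sin{\left(\frac{27}{2} \right)}; F(-2) = 2 \sin{\left(\frac{61}{6} \right)} - \frac{3}{13}.
Integral = F(3) - F(-2) = \frac{45}{364} - 2 \sin{\left(\frac{61}{6} \right)} + 2 \sin{\left(\frac{27}{2} \right)}.

Antiderivative: F(s) = 2 \sin{\left(\frac{5 s^{2}}{3} - s + \frac{3}{2} \right)} - \frac{1}{s^{2} + \frac{1}{3}}; value = \frac{45}{364} - 2 \sin{\left(\frac{61}{6} \right)} + 2 \sin{\left(\frac{27}{2} \right)}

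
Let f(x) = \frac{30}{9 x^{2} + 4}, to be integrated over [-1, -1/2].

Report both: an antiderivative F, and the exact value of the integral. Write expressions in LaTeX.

Since d/dx undoes antidifferentiation here, F'(x) = f(x) is required of F(x).
F(x) = 5 \operatorname{atan}{\left(\frac{3 x}{2} \right)} is an antiderivative of f.
Check: d/dx[5 \operatorname{atan}{\left(\frac{3 x}{2} \right)}] = \frac{30}{9 x^{2} + 4} = f(x).
F(-1/2) = - 5 \operatorname{atan}{\left(\frac{3}{4} \right)}; F(-1) = - 5 \operatorname{atan}{\left(\frac{3}{2} \right)}.
Integral = F(-1/2) - F(-1) = - 5 \operatorname{atan}{\left(\frac{3}{4} \right)} + 5 \operatorname{atan}{\left(\frac{3}{2} \right)}.

Antiderivative: F(x) = 5 \operatorname{atan}{\left(\frac{3 x}{2} \right)}; value = - 5 \operatorname{atan}{\left(\frac{3}{4} \right)} + 5 \operatorname{atan}{\left(\frac{3}{2} \right)}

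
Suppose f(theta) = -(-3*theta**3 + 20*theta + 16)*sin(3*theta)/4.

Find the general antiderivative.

F(theta) = -theta**3*cos(3*theta)/4 + theta**2*sin(3*theta)/4 + 11*theta*cos(3*theta)/6 - 11*sin(3*theta)/18 + 4*cos(3*theta)/3 + C

Check any antiderivative F(theta) by computing F'(theta) and comparing it with f(theta).
Check: d/dtheta[-theta**3*cos(3*theta)/4 + theta**2*sin(3*theta)/4 + 11*theta*cos(3*theta)/6 - 11*sin(3*theta)/18 + 4*cos(3*theta)/3] = 3*theta**3*sin(3*theta)/4 - 5*theta*sin(3*theta) - 4*sin(3*theta), which equals f(theta).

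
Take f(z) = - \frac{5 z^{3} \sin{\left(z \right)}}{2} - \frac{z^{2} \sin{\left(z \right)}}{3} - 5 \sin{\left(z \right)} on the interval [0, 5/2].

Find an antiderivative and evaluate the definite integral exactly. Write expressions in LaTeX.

Antiderivative: F(z) = \frac{5 z^{3} \cos{\left(z \right)}}{2} - \frac{15 z^{2} \sin{\left(z \right)}}{2} + \frac{z^{2} \cos{\left(z \right)}}{3} - \frac{2 z \sin{\left(z \right)}}{3} - 15 z \cos{\left(z \right)} + 15 \sin{\left(z \right)} + \frac{13 \cos{\left(z \right)}}{3}; value = - \frac{805 \sin{\left(\frac{5}{2} \right)}}{24} + \frac{383 \cos{\left(\frac{5}{2} \right)}}{48} - \frac{13}{3}

Integrate term by term and add the pieces.
F(z) = \frac{5 z^{3} \cos{\left(z \right)}}{2} - \frac{15 z^{2} \sin{\left(z \right)}}{2} + \frac{z^{2} \cos{\left(z \right)}}{3} - \frac{2 z \sin{\left(z \right)}}{3} - 15 z \cos{\left(z \right)} + 15 \sin{\left(z \right)} + \frac{13 \cos{\left(z \right)}}{3} is an antiderivative of f.
Check: d/dz[\frac{5 z^{3} \cos{\left(z \right)}}{2} - \frac{15 z^{2} \sin{\left(z \right)}}{2} + \frac{z^{2} \cos{\left(z \right)}}{3} - \frac{2 z \sin{\left(z \right)}}{3} - 15 z \cos{\left(z \right)} + 15 \sin{\left(z \right)} + \frac{13 \cos{\left(z \right)}}{3}] = - \frac{5 z^{3} \sin{\left(z \right)}}{2} - \frac{z^{2} \sin{\left(z \right)}}{3} - 5 \sin{\left(z \right)} = f(z).
F(5/2) = - \frac{805 \sin{\left(\frac{5}{2} \right)}}{24} + \frac{383 \cos{\left(\frac{5}{2} \right)}}{48}; F(0) = \frac{13}{3}.
Integral = F(5/2) - F(0) = - \frac{805 \sin{\left(\frac{5}{2} \right)}}{24} + \frac{383 \cos{\left(\frac{5}{2} \right)}}{48} - \frac{13}{3}.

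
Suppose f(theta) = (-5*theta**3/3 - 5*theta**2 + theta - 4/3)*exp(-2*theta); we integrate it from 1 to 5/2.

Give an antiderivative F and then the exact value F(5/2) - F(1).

Antiderivative: F(theta) = (20*theta**3 + 90*theta**2 + 78*theta + 55)*exp(-2*theta)/24; value = -81*exp(-2)/8 + 375*exp(-5)/8

Recognize the product-rule pattern: f = u'v + uv' with u = 5*theta**3/6 + 15*theta**2/4 + 13*theta/4 + 55/24, v = exp(-2*theta), so integration by parts undoes it.
F(theta) = (20*theta**3 + 90*theta**2 + 78*theta + 55)*exp(-2*theta)/24 is an antiderivative of f.
Check: d/dtheta[(20*theta**3 + 90*theta**2 + 78*theta + 55)*exp(-2*theta)/24] = (-5*theta**3 - 15*theta**2 + 3*theta - 4)*exp(-2*theta)/3, which equals f(theta).
F(5/2) = 375*exp(-5)/8; F(1) = 81*exp(-2)/8.
Integral = F(5/2) - F(1) = -81*exp(-2)/8 + 375*exp(-5)/8.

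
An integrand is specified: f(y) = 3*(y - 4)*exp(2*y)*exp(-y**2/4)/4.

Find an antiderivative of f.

An antiderivative is F(y) = -3*exp(-y**2/4 + 2*y)/2.

The substitution u = -y**2/4 + 2*y works: f is exactly (dF/du)*(du/dy) for that inner function.
Check: d/dy[-3*exp(-y**2/4 + 2*y)/2] = 3*y*exp(2*y)*exp(-y**2/4)/4 - 3*exp(2*y)*exp(-y**2/4), which equals f(y).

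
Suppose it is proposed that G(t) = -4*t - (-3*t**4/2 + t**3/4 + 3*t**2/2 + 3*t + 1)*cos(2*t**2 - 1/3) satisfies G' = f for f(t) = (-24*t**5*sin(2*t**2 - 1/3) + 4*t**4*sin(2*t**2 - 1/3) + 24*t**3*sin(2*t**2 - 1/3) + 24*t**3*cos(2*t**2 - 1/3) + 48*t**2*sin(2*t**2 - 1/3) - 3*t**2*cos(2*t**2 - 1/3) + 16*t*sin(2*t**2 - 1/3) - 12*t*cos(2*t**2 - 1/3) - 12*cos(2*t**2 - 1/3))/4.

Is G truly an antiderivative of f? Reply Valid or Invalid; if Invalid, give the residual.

d/dt[G] = -6*t**5*sin(2*t**2 - 1/3) + t**4*sin(2*t**2 - 1/3) + 6*t**3*sin(2*t**2 - 1/3) + 6*t**3*cos(2*t**2 - 1/3) + 12*t**2*sin(2*t**2 - 1/3) - 3*t**2*cos(2*t**2 - 1/3)/4 + 4*t*sin(2*t**2 - 1/3) - 3*t*cos(2*t**2 - 1/3) - 3*cos(2*t**2 - 1/3) - 4
d/dt[G] - f(t) = -4 != 0.

Invalid: d/dt[G] - f = -4, which is not 0.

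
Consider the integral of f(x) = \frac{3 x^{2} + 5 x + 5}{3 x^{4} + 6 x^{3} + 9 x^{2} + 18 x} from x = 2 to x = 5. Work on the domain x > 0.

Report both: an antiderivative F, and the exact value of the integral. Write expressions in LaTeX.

Factor the denominator (3 x \left(x + 2\right) \left(x^{2} + 3\right)) and decompose: f = - \frac{x - 6}{9 \left(x^{2} + 3\right)} - \frac{1}{6 \left(x + 2\right)} + \frac{5}{18 x}; each piece integrates to a log, atan, or power term.
F(x) = \frac{5 \log{\left(x \right)}}{18} - \frac{\log{\left(x + 2 \right)}}{6} - \frac{\log{\left(x^{2} + 3 \right)}}{18} + \frac{2 \sqrt{3} \operatorname{atan}{\left(\frac{\sqrt{3} x}{3} \right)}}{9} is an antiderivative of f.
Check: d/dx[\frac{5 \log{\left(x \right)}}{18} - \frac{\log{\left(x + 2 \right)}}{6} - \frac{\log{\left(x^{2} + 3 \right)}}{18} + \frac{2 \sqrt{3} \operatorname{atan}{\left(\frac{\sqrt{3} x}{3} \right)}}{9}] = \frac{3 x^{2} + 5 x + 5}{3 x^{4} + 6 x^{3} + 9 x^{2} + 18 x} = f(x).
F(5) = - \frac{\log{\left(7 \right)}}{6} - \frac{\log{\left(28 \right)}}{18} + \frac{5 \log{\left(5 \right)}}{18} + \frac{2 \sqrt{3} \operatorname{atan}{\left(\frac{5 \sqrt{3}}{3} \right)}}{9}; F(2) = - \frac{\log{\left(4 \right)}}{6} - \frac{\log{\left(7 \right)}}{18} + \frac{5 \log{\left(2 \right)}}{18} + \frac{2 \sqrt{3} \operatorname{atan}{\left(\frac{2 \sqrt{3}}{3} \right)}}{9}.
Integral = F(5) - F(2) = - \frac{2 \sqrt{3} \operatorname{atan}{\left(\frac{2 \sqrt{3}}{3} \right)}}{9} - \frac{\log{\left(7 \right)}}{9} - \frac{5 \log{\left(2 \right)}}{18} - \frac{\log{\left(28 \right)}}{18} + \frac{\log{\left(4 \right)}}{6} + \frac{5 \log{\left(5 \right)}}{18} + \frac{2 \sqrt{3} \operatorname{atan}{\left(\frac{5 \sqrt{3}}{3} \right)}}{9}.

Antiderivative: F(x) = \frac{5 \log{\left(x \right)}}{18} - \frac{\log{\left(x + 2 \right)}}{6} - \frac{\log{\left(x^{2} + 3 \right)}}{18} + \frac{2 \sqrt{3} \operatorname{atan}{\left(\frac{\sqrt{3} x}{3} \right)}}{9}; value = - \frac{2 \sqrt{3} \operatorname{atan}{\left(\frac{2 \sqrt{3}}{3} \right)}}{9} - \frac{\log{\left(7 \right)}}{9} - \frac{5 \log{\left(2 \right)}}{18} - \frac{\log{\left(28 \right)}}{18} + \frac{\log{\left(4 \right)}}{6} + \frac{5 \log{\left(5 \right)}}{18} + \frac{2 \sqrt{3} \operatorname{atan}{\left(\frac{5 \sqrt{3}}{3} \right)}}{9}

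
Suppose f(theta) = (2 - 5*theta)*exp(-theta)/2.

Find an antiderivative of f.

An antiderivative is F(theta) = (5*theta + 3)*exp(-theta)/2.

Recognize the product-rule pattern: f = u'v + uv' with u = 5*theta/2 + 3/2, v = exp(-theta), so integration by parts undoes it.
Check: d/dtheta[(5*theta + 3)*exp(-theta)/2] = (2 - 5*theta)*exp(-theta)/2 = f(theta).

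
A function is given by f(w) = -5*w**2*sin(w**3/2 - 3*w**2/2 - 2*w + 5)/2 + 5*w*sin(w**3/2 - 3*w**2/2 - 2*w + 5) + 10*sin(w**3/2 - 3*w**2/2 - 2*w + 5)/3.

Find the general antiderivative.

F(w) = 5*cos(w**3/2 - 3*w**2/2 - 2*w + 5)/3 + C

The substitution u = w**3/2 - 3*w**2/2 - 2*w + 5 works: f is exactly (dF/du)*(du/dw) for that inner function.
Check: d/dw[5*cos(w**3/2 - 3*w**2/2 - 2*w + 5)/3] = -5*w**2*sin(w**3/2 - 3*w**2/2 - 2*w + 5)/2 + 5*w*sin(w**3/2 - 3*w**2/2 - 2*w + 5) + 10*sin(w**3/2 - 3*w**2/2 - 2*w + 5)/3 = f(w).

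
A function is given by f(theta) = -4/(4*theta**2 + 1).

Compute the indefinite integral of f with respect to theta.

F(theta) = -2*atan(2*theta) + C

An antiderivative F(theta) passes only if d/dtheta[F] lands on f(theta) exactly.
Check: d/dtheta[-2*atan(2*theta)] = -4/(4*theta**2 + 1) = f(theta).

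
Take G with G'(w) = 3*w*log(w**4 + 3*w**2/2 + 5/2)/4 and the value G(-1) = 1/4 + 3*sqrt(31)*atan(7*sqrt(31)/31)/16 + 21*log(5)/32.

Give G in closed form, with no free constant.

G(w) = 3*w**2*log(w**4 + 3*w**2/2 + 5/2)/8 - 3*w**2/4 + 9*log(w**4 + 3*w**2/2 + 5/2)/32 + 3*sqrt(31)*atan(4*sqrt(31)*w**2/31 + 3*sqrt(31)/31)/16 + 1

Recover the given G'(w) by differentiating a candidate G(w); any mismatch rules it out.
A general antiderivative is 3*w**2*log(w**4 + 3*w**2/2 + 5/2)/8 - 3*w**2/4 + 9*log(w**4 + 3*w**2/2 + 5/2)/32 + 3*sqrt(31)*atan(4*sqrt(31)*w**2/31 + 3*sqrt(31)/31)/16 + C.
The condition gives C = 1/4 + 3*sqrt(31)*atan(7*sqrt(31)/31)/16 + 21*log(5)/32 - (-3/4 + 3*sqrt(31)*atan(7*sqrt(31)/31)/16 + 21*log(5)/32) = 1.
So G(w) = 3*w**2*log(w**4 + 3*w**2/2 + 5/2)/8 - 3*w**2/4 + 9*log(w**4 + 3*w**2/2 + 5/2)/32 + 3*sqrt(31)*atan(4*sqrt(31)*w**2/31 + 3*sqrt(31)/31)/16 + 1.
Check: d/dw[3*w**2*log(w**4 + 3*w**2/2 + 5/2)/8 - 3*w**2/4 + 9*log(w**4 + 3*w**2/2 + 5/2)/32 + 3*sqrt(31)*atan(4*sqrt(31)*w**2/31 + 3*sqrt(31)/31)/16 + 1] = 3*w*log(w**4 + 3*w**2/2 + 5/2)/4 = G'(w).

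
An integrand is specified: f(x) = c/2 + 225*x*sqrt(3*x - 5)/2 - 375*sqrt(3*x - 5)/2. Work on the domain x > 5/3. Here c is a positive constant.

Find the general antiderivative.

F(x) = c*x/2 + 5*(3*x - 5)**(5/2) + C

Integrate term by term and add the pieces.
Check: d/dx[c*x/2 + 5*(3*x - 5)**(5/2)] = c/2 + 225*x*sqrt(3*x - 5)/2 - 375*sqrt(3*x - 5)/2 = f(x).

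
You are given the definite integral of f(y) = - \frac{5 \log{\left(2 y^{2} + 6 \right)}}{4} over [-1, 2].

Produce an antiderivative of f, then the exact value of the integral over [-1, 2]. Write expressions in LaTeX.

Whatever form F(y) takes, F'(y) = f(y) is non-negotiable.
F(y) = - \frac{5 \left(y \log{\left(2 y^{2} + 6 \right)} - 2 y + 2 \sqrt{3} \operatorname{atan}{\left(\frac{\sqrt{3} y}{3} \right)}\right)}{4} is an antiderivative of f.
Check: d/dy[- \frac{5 \left(y \log{\left(2 y^{2} + 6 \right)} - 2 y + 2 \sqrt{3} \operatorname{atan}{\left(\frac{\sqrt{3} y}{3} \right)}\right)}{4}] = - \frac{5 \log{\left(y^{2} + 3 \right)}}{4} - \frac{5 \log{\left(2 \right)}}{4}, which equals f(y).
F(2) = - \frac{5 \log{\left(14 \right)}}{2} - \frac{5 \sqrt{3} \operatorname{atan}{\left(\frac{2 \sqrt{3}}{3} \right)}}{2} + 5; F(-1) = - \frac{5}{2} + \frac{5 \sqrt{3} \pi}{12} + \frac{5 \log{\left(8 \right)}}{4}.
Integral = F(2) - F(-1) = - \frac{5 \log{\left(14 \right)}}{2} - \frac{5 \sqrt{3} \operatorname{atan}{\left(\frac{2 \sqrt{3}}{3} \right)}}{2} - \frac{5 \log{\left(8 \right)}}{4} - \frac{5 \sqrt{3} \pi}{12} + \frac{15}{2}.

Antiderivative: F(y) = - \frac{5 \left(y \log{\left(2 y^{2} + 6 \right)} - 2 y + 2 \sqrt{3} \operatorname{atan}{\left(\frac{\sqrt{3} y}{3} \right)}\right)}{4}; value = - \frac{5 \log{\left(14 \right)}}{2} - \frac{5 \sqrt{3} \operatorname{atan}{\left(\frac{2 \sqrt{3}}{3} \right)}}{2} - \frac{5 \log{\left(8 \right)}}{4} - \frac{5 \sqrt{3} \pi}{12} + \frac{15}{2}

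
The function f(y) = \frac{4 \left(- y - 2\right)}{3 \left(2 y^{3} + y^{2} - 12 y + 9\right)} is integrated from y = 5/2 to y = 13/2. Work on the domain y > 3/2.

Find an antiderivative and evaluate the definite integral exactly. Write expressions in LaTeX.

Antiderivative: F(y) = - \frac{28 \log{\left(y - \frac{3}{2} \right)}}{27} + \log{\left(y - 1 \right)} + \frac{\log{\left(y + 3 \right)}}{27}; value = - \frac{28 \log{\left(5 \right)}}{27} - \log{\left(\frac{3}{2} \right)} + \frac{\log{\left(\frac{19}{2} \right)}}{27} + \frac{26 \log{\left(\frac{11}{2} \right)}}{27}

The denominator factors as 3 \left(y - 1\right) \left(y + 3\right) \left(2 y - 3\right); partial fractions split f into directly integrable pieces: - \frac{56}{27 \left(2 y - 3\right)} + \frac{1}{27 \left(y + 3\right)} + \frac{1}{y - 1}.
F(y) = - \frac{28 \log{\left(y - \frac{3}{2} \right)}}{27} + \log{\left(y - 1 \right)} + \frac{\log{\left(y + 3 \right)}}{27} is an antiderivative of f.
Check: d/dy[- \frac{28 \log{\left(y - \frac{3}{2} \right)}}{27} + \log{\left(y - 1 \right)} + \frac{\log{\left(y + 3 \right)}}{27}] = \frac{- 4 y - 8}{6 y^{3} + 3 y^{2} - 36 y + 27}, which equals f(y).
F(13/2) = - \frac{28 \log{\left(5 \right)}}{27} + \frac{\log{\left(\frac{19}{2} \right)}}{27} + \log{\left(\frac{11}{2} \right)}; F(5/2) = \frac{\log{\left(\frac{11}{2} \right)}}{27} + \log{\left(\frac{3}{2} \right)}.
Integral = F(13/2) - F(5/2) = - \frac{28 \log{\left(5 \right)}}{27} - \log{\left(\frac{3}{2} \right)} + \frac{\log{\left(\frac{19}{2} \right)}}{27} + \frac{26 \log{\left(\frac{11}{2} \right)}}{27}.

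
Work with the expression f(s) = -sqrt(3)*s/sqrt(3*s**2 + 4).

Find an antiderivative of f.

An antiderivative is F(s) = -sqrt(s**2 + 4/3).

f matches the chain-rule pattern g'(h)*h' with inner function h(s) = s**2 + 4/3; substituting u = h(s) collapses the integral.
Check: d/ds[-sqrt(s**2 + 4/3)] = -sqrt(3)*s/sqrt(3*s**2 + 4) = f(s).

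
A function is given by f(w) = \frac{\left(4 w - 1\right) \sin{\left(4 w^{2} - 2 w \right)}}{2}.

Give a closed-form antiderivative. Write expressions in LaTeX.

f matches the chain-rule pattern g'(h)*h' with inner function h(w) = 4 w^{2} - 2 w; substituting u = h(w) collapses the integral.
Check: d/dw[- \frac{\cos{\left(4 w^{2} - 2 w \right)}}{4}] = 2 w \sin{\left(4 w^{2} - 2 w \right)} - \frac{\sin{\left(4 w^{2} - 2 w \right)}}{2}, which equals f(w).

An antiderivative is F(w) = - \frac{\cos{\left(4 w^{2} - 2 w \right)}}{4}.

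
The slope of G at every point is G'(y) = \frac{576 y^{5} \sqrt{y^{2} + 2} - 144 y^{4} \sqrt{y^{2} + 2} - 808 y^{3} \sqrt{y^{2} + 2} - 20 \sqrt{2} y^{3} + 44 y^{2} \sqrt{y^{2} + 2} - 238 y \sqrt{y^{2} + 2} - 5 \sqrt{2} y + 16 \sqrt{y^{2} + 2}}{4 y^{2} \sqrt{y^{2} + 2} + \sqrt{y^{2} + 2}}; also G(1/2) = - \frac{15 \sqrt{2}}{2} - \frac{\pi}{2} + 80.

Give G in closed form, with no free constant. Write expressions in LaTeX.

G(y) = - 5 \sqrt{2} \sqrt{y^{2} + 2} + \left(6 y^{2} - y - 10\right)^{2} - 2 \operatorname{atan}{\left(2 y \right)} - 1

Any candidate G(y) must reproduce the stated G'(y) exactly.
A general antiderivative is - 5 \sqrt{2 y^{2} + 4} + 4 \left(3 y^{2} - \frac{y}{2} - 5\right)^{2} - 2 \operatorname{atan}{\left(2 y \right)} + C.
The condition gives C = - \frac{15 \sqrt{2}}{2} - \frac{\pi}{2} + 80 - (- \frac{15 \sqrt{2}}{2} - \frac{\pi}{2} + 81) = -1.
So G(y) = - 5 \sqrt{2} \sqrt{y^{2} + 2} + \left(6 y^{2} - y - 10\right)^{2} - 2 \operatorname{atan}{\left(2 y \right)} - 1.
Check: d/dy[- 5 \sqrt{2} \sqrt{y^{2} + 2} + \left(6 y^{2} - y - 10\right)^{2} - 2 \operatorname{atan}{\left(2 y \right)} - 1] = \frac{576 y^{5} \sqrt{y^{2} + 2} - 144 y^{4} \sqrt{y^{2} + 2} - 808 y^{3} \sqrt{y^{2} + 2} - 20 \sqrt{2} y^{3} + 44 y^{2} \sqrt{y^{2} + 2} - 238 y \sqrt{y^{2} + 2} - 5 \sqrt{2} y + 16 \sqrt{y^{2} + 2}}{4 y^{2} \sqrt{y^{2} + 2} + \sqrt{y^{2} + 2}} = G'(y).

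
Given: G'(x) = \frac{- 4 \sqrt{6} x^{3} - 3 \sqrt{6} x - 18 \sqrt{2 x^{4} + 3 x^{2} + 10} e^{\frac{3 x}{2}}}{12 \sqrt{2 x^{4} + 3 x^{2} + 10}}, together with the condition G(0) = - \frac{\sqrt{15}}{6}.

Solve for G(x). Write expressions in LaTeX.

Whatever form G(x) takes, its d/dx must return the stated G'(x).
A general antiderivative is - \frac{\sqrt{\frac{x^{4}}{3} + \frac{x^{2}}{2} + \frac{5}{3}}}{2} - e^{\frac{3 x}{2}} + C.
The condition gives C = - \frac{\sqrt{15}}{6} - (-1 - \frac{\sqrt{15}}{6}) = 1.
So G(x) = \frac{- \sqrt{6} \sqrt{2 x^{4} + 3 x^{2} + 10} - 12 e^{\frac{3 x}{2}} + 12}{12}.
Check: d/dx[\frac{- \sqrt{6} \sqrt{2 x^{4} + 3 x^{2} + 10} - 12 e^{\frac{3 x}{2}} + 12}{12}] = \frac{- 4 \sqrt{6} x^{3} - 3 \sqrt{6} x - 18 \sqrt{2 x^{4} + 3 x^{2} + 10} e^{\frac{3 x}{2}}}{12 \sqrt{2 x^{4} + 3 x^{2} + 10}} = G'(x).

G(x) = \frac{- \sqrt{6} \sqrt{2 x^{4} + 3 x^{2} + 10} - 12 e^{\frac{3 x}{2}} + 12}{12}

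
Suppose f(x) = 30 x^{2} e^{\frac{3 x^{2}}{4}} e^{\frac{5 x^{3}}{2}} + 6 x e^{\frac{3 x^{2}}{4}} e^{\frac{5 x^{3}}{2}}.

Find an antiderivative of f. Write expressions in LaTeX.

The substitution u = \frac{5 x^{3}}{2} + \frac{3 x^{2}}{4} works: f is exactly (dF/du)*(du/dx) for that inner function.
Check: d/dx[4 e^{\frac{3 x^{2}}{4}} e^{\frac{5 x^{3}}{2}}] = 30 x^{2} e^{\frac{3 x^{2}}{4}} e^{\frac{5 x^{3}}{2}} + 6 x e^{\frac{3 x^{2}}{4}} e^{\frac{5 x^{3}}{2}} = f(x).

An antiderivative is F(x) = 4 e^{\frac{3 x^{2}}{4}} e^{\frac{5 x^{3}}{2}}.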